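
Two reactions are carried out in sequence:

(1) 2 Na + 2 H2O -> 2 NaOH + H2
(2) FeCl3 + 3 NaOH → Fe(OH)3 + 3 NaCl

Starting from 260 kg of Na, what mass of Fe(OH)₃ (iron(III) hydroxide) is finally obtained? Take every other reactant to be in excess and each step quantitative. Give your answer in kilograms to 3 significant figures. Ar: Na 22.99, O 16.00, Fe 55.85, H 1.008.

403 kg

M(Na) = 22.99 g/mol.
M(Fe(OH)3) = 55.85 + 3(16.00) + 3(1.008) = 106.874 g/mol.
260 kg = 260000 g.
n(Na) = 260000 / 22.99 = 11310 mol.
Step 1 gives a 2:2 ratio of Na to NaOH, so n(NaOH) = 11310 mol.
In step 2 the NaOH:Fe(OH)3 ratio is 3:1, so n(Fe(OH)3) = 3770 mol.
Mass of Fe(OH)3 = 3770 × 106.874 = 402900 g = 403 kg.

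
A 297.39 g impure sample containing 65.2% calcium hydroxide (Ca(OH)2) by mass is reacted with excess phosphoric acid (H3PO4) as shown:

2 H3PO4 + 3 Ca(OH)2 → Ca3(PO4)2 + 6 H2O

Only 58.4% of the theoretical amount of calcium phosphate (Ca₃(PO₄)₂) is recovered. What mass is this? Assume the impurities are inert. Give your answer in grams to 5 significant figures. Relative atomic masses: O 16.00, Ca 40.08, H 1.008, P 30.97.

Pure Ca(OH)2 available = 297.39 g × 0.652 = 193.898 g.
M(Ca(OH)2) = 40.08 + 2(16.00) + 2(1.008) = 74.096 g/mol.
M(Ca3(PO4)2) = 3(40.08) + 2(30.97) + 8(16.00) = 310.18 g/mol.
n(Ca(OH)2) = 193.898 g / 74.096 g/mol = 2.61685 mol.
From the equation the Ca(OH)2:Ca3(PO4)2 mole ratio is 3:1, so n(Ca3(PO4)2) = 2.61685 × 1/3 = 0.872284 mol.
Mass of Ca3(PO4)2 = 0.872284 mol × 310.18 g/mol = 270.565 g.
Actual mass collected = 270.565 g × 0.584 = 158.010 g.

158.01 g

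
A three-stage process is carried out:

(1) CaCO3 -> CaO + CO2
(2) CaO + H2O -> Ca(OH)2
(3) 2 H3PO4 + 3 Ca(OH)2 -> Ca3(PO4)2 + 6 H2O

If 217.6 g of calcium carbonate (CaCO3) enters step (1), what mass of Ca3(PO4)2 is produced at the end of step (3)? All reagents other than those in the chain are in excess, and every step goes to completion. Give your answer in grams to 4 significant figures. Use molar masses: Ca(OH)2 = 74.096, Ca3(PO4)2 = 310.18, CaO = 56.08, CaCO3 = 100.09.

n(CaCO3) = 217.6 / 100.09 = 2.1740 mol.
Reaction (1): CaCO3→CaO ratio 1:1 ⇒ n(CaO) = 2.1740 mol.
Reaction (2): CaO→Ca(OH)2 ratio 1:1 ⇒ n(Ca(OH)2) = 2.1740 mol.
Reaction (3): Ca(OH)2→Ca3(PO4)2 ratio 3:1 ⇒ n(Ca3(PO4)2) = 0.72468 mol.
Mass of Ca3(PO4)2 = 0.72468 × 310.18 = 224.78 g.

224.8 g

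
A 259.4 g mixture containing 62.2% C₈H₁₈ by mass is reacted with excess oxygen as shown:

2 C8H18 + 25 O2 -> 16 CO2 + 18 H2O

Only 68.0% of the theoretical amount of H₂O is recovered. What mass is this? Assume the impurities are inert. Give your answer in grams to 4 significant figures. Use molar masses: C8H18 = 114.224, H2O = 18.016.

155.7 g

Pure C8H18 available = 259.4 g × 0.622 = 161.35 g.
n(C8H18) = 161.35 g / 114.224 g/mol = 1.4125 mol.
From the equation the C8H18:H2O mole ratio is 2:18, so n(H2O) = 1.4125 × 18/2 = 12.713 mol.
Mass of H2O = 12.713 mol × 18.016 g/mol = 229.04 g.
Actual mass collected = 229.04 g × 0.680 = 155.74 g.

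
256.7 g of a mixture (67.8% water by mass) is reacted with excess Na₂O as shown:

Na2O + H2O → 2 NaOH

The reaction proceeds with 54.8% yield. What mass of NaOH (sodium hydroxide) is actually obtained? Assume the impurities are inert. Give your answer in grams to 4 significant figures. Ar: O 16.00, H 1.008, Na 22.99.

Pure H2O available = 256.7 g × 0.678 = 174.04 g.
M(H2O) = 2(1.008) + 16.00 = 18.016 g/mol.
M(NaOH) = 22.99 + 16.00 + 1.008 = 39.998 g/mol.
n(H2O) = 174.04 g / 18.016 g/mol = 9.6604 mol.
From the equation the H2O:NaOH mole ratio is 1:2, so n(NaOH) = 9.6604 × 2/1 = 19.321 mol.
Mass of NaOH = 19.321 mol × 39.998 g/mol = 772.80 g.
Actual mass collected = 772.80 g × 0.548 = 423.49 g.

423.5 g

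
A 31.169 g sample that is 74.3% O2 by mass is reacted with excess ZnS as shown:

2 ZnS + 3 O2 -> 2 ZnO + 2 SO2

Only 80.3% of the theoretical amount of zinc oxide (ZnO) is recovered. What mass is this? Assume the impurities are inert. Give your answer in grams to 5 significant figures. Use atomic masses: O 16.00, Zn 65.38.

31.529 g

Pure O2 available = 31.169 g × 0.743 = 23.1586 g.
M(O2) = 2(16.00) = 32.00 g/mol.
M(ZnO) = 65.38 + 16.00 = 81.38 g/mol.
n(O2) = 23.1586 g / 32.00 g/mol = 0.723705 mol.
From the equation the O2:ZnO mole ratio is 3:2, so n(ZnO) = 0.723705 × 2/3 = 0.482470 mol.
Mass of ZnO = 0.482470 mol × 81.38 g/mol = 39.2634 g.
Actual mass collected = 39.2634 g × 0.803 = 31.5285 g.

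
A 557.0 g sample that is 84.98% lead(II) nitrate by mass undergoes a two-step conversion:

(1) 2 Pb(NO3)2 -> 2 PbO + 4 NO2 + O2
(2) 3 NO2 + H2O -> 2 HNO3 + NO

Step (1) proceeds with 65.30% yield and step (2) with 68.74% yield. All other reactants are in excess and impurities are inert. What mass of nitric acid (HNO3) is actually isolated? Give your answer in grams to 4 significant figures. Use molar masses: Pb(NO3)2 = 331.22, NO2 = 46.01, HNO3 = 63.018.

53.90 g

Pure Pb(NO3)2 = 557.0 × 0.8498 = 473.34 g.
n(Pb(NO3)2) = 473.34 / 331.22 = 1.4291 mol.
Step 1 (Pb(NO3)2:NO2 = 2:4): theoretical n(NO2) = 2.8582 mol; at 65.30% yield, n(NO2) = 1.8664 mol.
Step 2 (NO2:HNO3 = 3:2): theoretical n(HNO3) = 1.2442 mol, so theoretical mass = 1.2442 × 63.018 = 78.410 g.
At 68.74% yield, actual mass of HNO3 = 78.410 × 0.6874 = 53.899 g.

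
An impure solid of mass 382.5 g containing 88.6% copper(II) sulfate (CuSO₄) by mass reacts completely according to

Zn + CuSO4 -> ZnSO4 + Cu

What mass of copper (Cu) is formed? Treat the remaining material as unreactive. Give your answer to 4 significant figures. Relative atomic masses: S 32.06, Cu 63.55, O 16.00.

134.9 g

Mass of pure CuSO4 = 382.5 g × 0.886 = 338.89 g.
M(CuSO4) = 63.55 + 32.06 + 4(16.00) = 159.61 g/mol.
M(Cu) = 63.55 g/mol.
n(CuSO4) = 338.89 g / 159.61 g/mol = 2.1233 mol.
From the equation the CuSO4:Cu mole ratio is 1:1, so n(Cu) = 2.1233 × 1/1 = 2.1233 mol.
Mass of Cu = 2.1233 mol × 63.55 g/mol = 134.93 g.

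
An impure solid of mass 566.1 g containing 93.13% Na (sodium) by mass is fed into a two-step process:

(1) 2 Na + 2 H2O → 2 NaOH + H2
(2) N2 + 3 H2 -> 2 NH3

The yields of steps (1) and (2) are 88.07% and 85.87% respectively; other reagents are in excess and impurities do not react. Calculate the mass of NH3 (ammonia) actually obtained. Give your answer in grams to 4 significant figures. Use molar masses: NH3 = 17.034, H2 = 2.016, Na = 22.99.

Pure Na = 566.1 × 0.9313 = 527.21 g.
n(Na) = 527.21 / 22.99 = 22.932 mol.
Step 1 (Na:H2 = 2:1): theoretical n(H2) = 11.466 mol; at 88.07% yield, n(H2) = 10.098 mol.
Step 2 (H2:NH3 = 3:2): theoretical n(NH3) = 6.7321 mol, so theoretical mass = 6.7321 × 17.034 = 114.67 g.
At 85.87% yield, actual mass of NH3 = 114.67 × 0.8587 = 98.471 g.

98.47 g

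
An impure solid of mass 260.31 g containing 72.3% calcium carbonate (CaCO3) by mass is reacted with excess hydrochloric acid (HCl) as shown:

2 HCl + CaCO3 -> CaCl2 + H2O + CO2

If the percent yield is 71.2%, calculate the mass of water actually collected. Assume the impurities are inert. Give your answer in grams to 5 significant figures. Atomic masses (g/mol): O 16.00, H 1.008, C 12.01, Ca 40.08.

Pure CaCO3 available = 260.31 g × 0.723 = 188.204 g.
M(CaCO3) = 40.08 + 12.01 + 3(16.00) = 100.09 g/mol.
M(H2O) = 2(1.008) + 16.00 = 18.016 g/mol.
n(CaCO3) = 188.204 g / 100.09 g/mol = 1.88035 mol.
From the equation the CaCO3:H2O mole ratio is 1:1, so n(H2O) = 1.88035 × 1/1 = 1.88035 mol.
Mass of H2O = 1.88035 mol × 18.016 g/mol = 33.8764 g.
Actual mass collected = 33.8764 g × 0.712 = 24.1200 g.

24.120 g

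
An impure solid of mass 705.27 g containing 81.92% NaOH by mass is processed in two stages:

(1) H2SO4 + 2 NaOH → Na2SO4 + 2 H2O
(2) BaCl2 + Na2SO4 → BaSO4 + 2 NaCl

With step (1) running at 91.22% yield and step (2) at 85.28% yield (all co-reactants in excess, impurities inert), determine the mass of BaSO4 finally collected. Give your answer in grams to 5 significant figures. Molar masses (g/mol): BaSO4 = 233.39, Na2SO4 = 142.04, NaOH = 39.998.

1311.3 g

Pure NaOH = 705.27 × 0.8192 = 577.757 g.
n(NaOH) = 577.757 / 39.998 = 14.4447 mol.
Step 1 (NaOH:Na2SO4 = 2:1): theoretical n(Na2SO4) = 7.22233 mol; at 91.22% yield, n(Na2SO4) = 6.58821 mol.
Step 2 (Na2SO4:BaSO4 = 1:1): theoretical n(BaSO4) = 6.58821 mol, so theoretical mass = 6.58821 × 233.39 = 1537.62 g.
At 85.28% yield, actual mass of BaSO4 = 1537.62 × 0.8528 = 1311.28 g.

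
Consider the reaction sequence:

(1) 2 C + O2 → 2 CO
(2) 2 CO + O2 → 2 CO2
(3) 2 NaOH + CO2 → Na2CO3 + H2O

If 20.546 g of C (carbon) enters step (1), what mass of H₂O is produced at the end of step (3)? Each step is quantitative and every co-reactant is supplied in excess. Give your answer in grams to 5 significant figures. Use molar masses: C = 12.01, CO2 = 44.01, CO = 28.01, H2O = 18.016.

n(C) = 20.546 / 12.01 = 1.71074 mol.
Reaction (1): C→CO ratio 2:2 ⇒ n(CO) = 1.71074 mol.
Reaction (2): CO→CO2 ratio 2:2 ⇒ n(CO2) = 1.71074 mol.
Reaction (3): CO2→H2O ratio 1:1 ⇒ n(H2O) = 1.71074 mol.
Mass of H2O = 1.71074 × 18.016 = 30.8207 g.

30.821 g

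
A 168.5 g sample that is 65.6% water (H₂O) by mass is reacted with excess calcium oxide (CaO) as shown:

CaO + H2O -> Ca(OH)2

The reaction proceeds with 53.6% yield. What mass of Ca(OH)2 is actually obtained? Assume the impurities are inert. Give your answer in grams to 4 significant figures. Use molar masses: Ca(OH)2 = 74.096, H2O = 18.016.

243.7 g

Pure H2O available = 168.5 g × 0.656 = 110.54 g.
n(H2O) = 110.54 g / 18.016 g/mol = 6.1354 mol.
From the equation the H2O:Ca(OH)2 mole ratio is 1:1, so n(Ca(OH)2) = 6.1354 × 1/1 = 6.1354 mol.
Mass of Ca(OH)2 = 6.1354 mol × 74.096 g/mol = 454.61 g.
Actual mass collected = 454.61 g × 0.536 = 243.67 g.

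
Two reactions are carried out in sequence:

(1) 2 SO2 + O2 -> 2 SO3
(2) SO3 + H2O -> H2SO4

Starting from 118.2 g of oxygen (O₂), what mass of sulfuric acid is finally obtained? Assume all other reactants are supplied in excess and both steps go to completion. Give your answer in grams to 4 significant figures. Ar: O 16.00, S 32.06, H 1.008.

M(O2) = 2(16.00) = 32.00 g/mol.
M(H2SO4) = 2(1.008) + 32.06 + 4(16.00) = 98.076 g/mol.
n(O2) = 118.20 / 32.00 = 3.6938 mol.
Step 1 gives a 1:2 ratio of O2 to SO3, so n(SO3) = 7.3875 mol.
In step 2 the SO3:H2SO4 ratio is 1:1, so n(H2SO4) = 7.3875 mol.
Mass of H2SO4 = 7.3875 × 98.076 = 724.54 g.

724.5 g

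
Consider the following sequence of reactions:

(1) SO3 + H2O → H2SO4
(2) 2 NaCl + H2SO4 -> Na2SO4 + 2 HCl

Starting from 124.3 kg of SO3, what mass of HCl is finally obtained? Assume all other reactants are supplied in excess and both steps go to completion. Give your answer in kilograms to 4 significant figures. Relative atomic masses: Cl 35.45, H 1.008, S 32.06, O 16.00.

113.2 kg

M(SO3) = 32.06 + 3(16.00) = 80.06 g/mol.
M(HCl) = 1.008 + 35.45 = 36.458 g/mol.
124.3 kg = 124300 g.
n(SO3) = 124300 / 80.06 = 1552.6 mol.
Step 1 gives a 1:1 ratio of SO3 to H2SO4, so n(H2SO4) = 1552.6 mol.
In step 2 the H2SO4:HCl ratio is 1:2, so n(HCl) = 3105.2 mol.
Mass of HCl = 3105.2 × 36.458 = 113210 g = 113.2 kg.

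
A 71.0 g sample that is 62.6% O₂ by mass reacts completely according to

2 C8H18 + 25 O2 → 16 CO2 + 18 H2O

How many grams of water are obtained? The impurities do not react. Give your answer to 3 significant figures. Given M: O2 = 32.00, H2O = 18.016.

18.0 g

Mass of pure O2 = 71.0 g × 0.626 = 44.45 g.
n(O2) = 44.45 g / 32.00 g/mol = 1.389 mol.
From the equation the O2:H2O mole ratio is 25:18, so n(H2O) = 1.389 × 18/25 = 1.000 mol.
Mass of H2O = 1.000 mol × 18.016 g/mol = 18.02 g.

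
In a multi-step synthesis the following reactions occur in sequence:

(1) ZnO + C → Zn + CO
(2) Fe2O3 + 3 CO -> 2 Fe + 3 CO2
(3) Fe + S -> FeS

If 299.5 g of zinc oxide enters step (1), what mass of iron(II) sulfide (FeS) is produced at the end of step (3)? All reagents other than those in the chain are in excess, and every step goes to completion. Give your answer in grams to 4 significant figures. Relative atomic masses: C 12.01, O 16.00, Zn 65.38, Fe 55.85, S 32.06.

215.7 g

M(ZnO) = 65.38 + 16.00 = 81.38 g/mol.
M(FeS) = 55.85 + 32.06 = 87.91 g/mol.
n(ZnO) = 299.5 / 81.38 = 3.6803 mol.
Reaction (1): ZnO→CO ratio 1:1 ⇒ n(CO) = 3.6803 mol.
Reaction (2): CO→Fe ratio 3:2 ⇒ n(Fe) = 2.4535 mol.
Reaction (3): Fe→FeS ratio 1:1 ⇒ n(FeS) = 2.4535 mol.
Mass of FeS = 2.4535 × 87.91 = 215.69 g.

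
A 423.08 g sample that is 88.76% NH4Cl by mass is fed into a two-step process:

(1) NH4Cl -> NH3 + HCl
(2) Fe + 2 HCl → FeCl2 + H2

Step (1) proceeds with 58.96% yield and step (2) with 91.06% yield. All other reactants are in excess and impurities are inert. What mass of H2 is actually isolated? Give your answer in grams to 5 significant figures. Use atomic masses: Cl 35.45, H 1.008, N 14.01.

Pure NH4Cl = 423.08 × 0.8876 = 375.526 g.
M(NH4Cl) = 14.01 + 4(1.008) + 35.45 = 53.492 g/mol.
M(H2) = 2(1.008) = 2.016 g/mol.
n(NH4Cl) = 375.526 / 53.492 = 7.02022 mol.
Step 1 (NH4Cl:HCl = 1:1): theoretical n(HCl) = 7.02022 mol; at 58.96% yield, n(HCl) = 4.13912 mol.
Step 2 (HCl:H2 = 2:1): theoretical n(H2) = 2.06956 mol, so theoretical mass = 2.06956 × 2.016 = 4.17224 g.
At 91.06% yield, actual mass of H2 = 4.17224 × 0.9106 = 3.79924 g.

3.7992 g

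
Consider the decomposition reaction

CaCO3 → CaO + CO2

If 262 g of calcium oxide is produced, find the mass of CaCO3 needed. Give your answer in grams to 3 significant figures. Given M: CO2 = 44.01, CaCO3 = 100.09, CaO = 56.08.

468 g

n(CaO) = 262.0 g / 56.08 g/mol = 4.672 mol.
From the equation the CaO:CaCO3 mole ratio is 1:1, so n(CaCO3) = 4.672 × 1/1 = 4.672 mol.
Mass of CaCO3 = 4.672 mol × 100.09 g/mol = 467.6 g.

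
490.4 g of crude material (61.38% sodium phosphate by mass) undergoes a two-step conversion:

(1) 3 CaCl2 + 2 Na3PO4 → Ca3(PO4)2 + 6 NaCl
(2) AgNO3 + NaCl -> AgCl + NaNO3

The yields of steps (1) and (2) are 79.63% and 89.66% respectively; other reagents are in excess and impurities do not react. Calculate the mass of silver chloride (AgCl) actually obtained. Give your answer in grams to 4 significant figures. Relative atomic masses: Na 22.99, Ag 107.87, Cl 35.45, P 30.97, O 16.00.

Pure Na3PO4 = 490.4 × 0.6138 = 301.01 g.
M(Na3PO4) = 3(22.99) + 30.97 + 4(16.00) = 163.94 g/mol.
M(AgCl) = 107.87 + 35.45 = 143.32 g/mol.
n(Na3PO4) = 301.01 / 163.94 = 1.8361 mol.
Step 1 (Na3PO4:NaCl = 2:6): theoretical n(NaCl) = 5.5083 mol; at 79.63% yield, n(NaCl) = 4.3862 mol.
Step 2 (NaCl:AgCl = 1:1): theoretical n(AgCl) = 4.3862 mol, so theoretical mass = 4.3862 × 143.32 = 628.63 g.
At 89.66% yield, actual mass of AgCl = 628.63 × 0.8966 = 563.63 g.

563.6 g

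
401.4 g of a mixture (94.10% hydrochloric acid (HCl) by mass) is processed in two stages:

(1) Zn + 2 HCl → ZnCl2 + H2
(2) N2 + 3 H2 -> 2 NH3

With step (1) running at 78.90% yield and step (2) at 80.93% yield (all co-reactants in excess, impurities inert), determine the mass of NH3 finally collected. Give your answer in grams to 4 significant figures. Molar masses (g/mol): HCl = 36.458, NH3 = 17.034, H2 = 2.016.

37.56 g

Pure HCl = 401.4 × 0.9410 = 377.72 g.
n(HCl) = 377.72 / 36.458 = 10.360 mol.
Step 1 (HCl:H2 = 2:1): theoretical n(H2) = 5.1802 mol; at 78.90% yield, n(H2) = 4.0872 mol.
Step 2 (H2:NH3 = 3:2): theoretical n(NH3) = 2.7248 mol, so theoretical mass = 2.7248 × 17.034 = 46.414 g.
At 80.93% yield, actual mass of NH3 = 46.414 × 0.8093 = 37.563 g.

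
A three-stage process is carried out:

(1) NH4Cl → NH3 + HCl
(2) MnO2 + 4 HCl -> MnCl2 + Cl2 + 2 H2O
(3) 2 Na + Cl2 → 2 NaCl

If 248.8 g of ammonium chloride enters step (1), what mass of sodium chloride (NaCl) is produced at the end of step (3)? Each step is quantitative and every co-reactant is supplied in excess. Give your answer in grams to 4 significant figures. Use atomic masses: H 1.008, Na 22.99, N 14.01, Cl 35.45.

M(NH4Cl) = 14.01 + 4(1.008) + 35.45 = 53.492 g/mol.
M(NaCl) = 22.99 + 35.45 = 58.44 g/mol.
n(NH4Cl) = 248.8 / 53.492 = 4.6512 mol.
Reaction (1): NH4Cl→HCl ratio 1:1 ⇒ n(HCl) = 4.6512 mol.
Reaction (2): HCl→Cl2 ratio 4:1 ⇒ n(Cl2) = 1.1628 mol.
Reaction (3): Cl2→NaCl ratio 1:2 ⇒ n(NaCl) = 2.3256 mol.
Mass of NaCl = 2.3256 × 58.44 = 135.91 g.

135.9 g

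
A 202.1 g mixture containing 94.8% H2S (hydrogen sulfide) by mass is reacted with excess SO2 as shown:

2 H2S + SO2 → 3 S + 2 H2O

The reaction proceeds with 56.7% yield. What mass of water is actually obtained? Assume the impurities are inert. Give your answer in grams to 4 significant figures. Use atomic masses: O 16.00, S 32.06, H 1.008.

Pure H2S available = 202.1 g × 0.948 = 191.59 g.
M(H2S) = 2(1.008) + 32.06 = 34.076 g/mol.
M(H2O) = 2(1.008) + 16.00 = 18.016 g/mol.
n(H2S) = 191.59 g / 34.076 g/mol = 5.6225 mol.
From the equation the H2S:H2O mole ratio is 2:2, so n(H2O) = 5.6225 × 2/2 = 5.6225 mol.
Mass of H2O = 5.6225 mol × 18.016 g/mol = 101.29 g.
Actual mass collected = 101.29 g × 0.567 = 57.434 g.

57.43 g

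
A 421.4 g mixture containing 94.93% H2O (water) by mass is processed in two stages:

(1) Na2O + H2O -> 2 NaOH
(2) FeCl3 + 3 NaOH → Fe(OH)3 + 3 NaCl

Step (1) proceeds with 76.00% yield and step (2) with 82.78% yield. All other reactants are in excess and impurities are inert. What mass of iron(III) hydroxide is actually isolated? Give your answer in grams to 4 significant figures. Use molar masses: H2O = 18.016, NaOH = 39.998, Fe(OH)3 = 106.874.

Pure H2O = 421.4 × 0.9493 = 400.04 g.
n(H2O) = 400.04 / 18.016 = 22.204 mol.
Step 1 (H2O:NaOH = 1:2): theoretical n(NaOH) = 44.409 mol; at 76.00% yield, n(NaOH) = 33.751 mol.
Step 2 (NaOH:Fe(OH)3 = 3:1): theoretical n(Fe(OH)3) = 11.250 mol, so theoretical mass = 11.250 × 106.874 = 1202.4 g.
At 82.78% yield, actual mass of Fe(OH)3 = 1202.4 × 0.8278 = 995.31 g.

995.3 g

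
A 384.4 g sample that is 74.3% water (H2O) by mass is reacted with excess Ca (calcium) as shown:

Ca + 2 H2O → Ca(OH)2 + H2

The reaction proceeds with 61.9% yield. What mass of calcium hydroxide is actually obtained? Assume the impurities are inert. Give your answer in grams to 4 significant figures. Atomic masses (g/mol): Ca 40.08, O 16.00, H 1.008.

363.6 g

Pure H2O available = 384.4 g × 0.743 = 285.61 g.
M(H2O) = 2(1.008) + 16.00 = 18.016 g/mol.
M(Ca(OH)2) = 40.08 + 2(16.00) + 2(1.008) = 74.096 g/mol.
n(H2O) = 285.61 g / 18.016 g/mol = 15.853 mol.
From the equation the H2O:Ca(OH)2 mole ratio is 2:1, so n(Ca(OH)2) = 15.853 × 1/2 = 7.9265 mol.
Mass of Ca(OH)2 = 7.9265 mol × 74.096 g/mol = 587.33 g.
Actual mass collected = 587.33 g × 0.619 = 363.55 g.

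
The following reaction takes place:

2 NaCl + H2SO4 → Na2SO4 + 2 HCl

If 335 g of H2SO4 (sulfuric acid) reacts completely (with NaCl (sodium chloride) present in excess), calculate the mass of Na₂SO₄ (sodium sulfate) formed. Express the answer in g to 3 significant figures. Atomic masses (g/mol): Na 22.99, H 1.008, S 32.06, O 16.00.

M(H2SO4) = 2(1.008) + 32.06 + 4(16.00) = 98.076 g/mol.
M(Na2SO4) = 2(22.99) + 32.06 + 4(16.00) = 142.04 g/mol.
n(H2SO4) = 335.0 g / 98.076 g/mol = 3.416 mol.
From the equation the H2SO4:Na2SO4 mole ratio is 1:1, so n(Na2SO4) = 3.416 × 1/1 = 3.416 mol.
Mass of Na2SO4 = 3.416 mol × 142.04 g/mol = 485.2 g.

485 g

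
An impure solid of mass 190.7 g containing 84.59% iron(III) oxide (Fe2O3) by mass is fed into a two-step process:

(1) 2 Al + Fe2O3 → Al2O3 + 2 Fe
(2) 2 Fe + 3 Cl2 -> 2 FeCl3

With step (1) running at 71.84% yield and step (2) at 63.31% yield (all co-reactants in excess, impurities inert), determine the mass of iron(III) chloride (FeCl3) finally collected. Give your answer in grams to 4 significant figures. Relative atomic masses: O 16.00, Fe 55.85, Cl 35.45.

149.0 g

Pure Fe2O3 = 190.7 × 0.8459 = 161.31 g.
M(Fe2O3) = 2(55.85) + 3(16.00) = 159.70 g/mol.
M(FeCl3) = 55.85 + 3(35.45) = 162.20 g/mol.
n(Fe2O3) = 161.31 / 159.70 = 1.0101 mol.
Step 1 (Fe2O3:Fe = 1:2): theoretical n(Fe) = 2.0202 mol; at 71.84% yield, n(Fe) = 1.4513 mol.
Step 2 (Fe:FeCl3 = 2:2): theoretical n(FeCl3) = 1.4513 mol, so theoretical mass = 1.4513 × 162.20 = 235.40 g.
At 63.31% yield, actual mass of FeCl3 = 235.40 × 0.6331 = 149.03 g.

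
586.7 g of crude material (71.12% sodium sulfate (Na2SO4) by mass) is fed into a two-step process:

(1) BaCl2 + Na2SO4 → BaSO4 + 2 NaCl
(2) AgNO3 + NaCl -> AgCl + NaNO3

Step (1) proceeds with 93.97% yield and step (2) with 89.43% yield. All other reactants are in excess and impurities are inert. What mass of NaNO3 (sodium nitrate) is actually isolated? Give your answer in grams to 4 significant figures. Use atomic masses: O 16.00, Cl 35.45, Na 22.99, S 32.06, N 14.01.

Pure Na2SO4 = 586.7 × 0.7112 = 417.26 g.
M(Na2SO4) = 2(22.99) + 32.06 + 4(16.00) = 142.04 g/mol.
M(NaNO3) = 22.99 + 14.01 + 3(16.00) = 85.00 g/mol.
n(Na2SO4) = 417.26 / 142.04 = 2.9376 mol.
Step 1 (Na2SO4:NaCl = 1:2): theoretical n(NaCl) = 5.8753 mol; at 93.97% yield, n(NaCl) = 5.5210 mol.
Step 2 (NaCl:NaNO3 = 1:1): theoretical n(NaNO3) = 5.5210 mol, so theoretical mass = 5.5210 × 85.00 = 469.28 g.
At 89.43% yield, actual mass of NaNO3 = 469.28 × 0.8943 = 419.68 g.

419.7 g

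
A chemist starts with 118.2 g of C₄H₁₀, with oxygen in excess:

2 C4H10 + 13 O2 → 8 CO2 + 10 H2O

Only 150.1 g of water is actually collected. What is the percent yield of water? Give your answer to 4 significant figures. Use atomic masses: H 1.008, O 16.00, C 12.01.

81.93 %

M(C4H10) = 4(12.01) + 10(1.008) = 58.12 g/mol.
M(H2O) = 2(1.008) + 16.00 = 18.016 g/mol.
n(C4H10) = 118.20 g / 58.12 g/mol = 2.0337 mol.
From the equation the C4H10:H2O mole ratio is 2:10, so n(H2O) = 2.0337 × 10/2 = 10.169 mol.
Mass of H2O = 10.169 mol × 18.016 g/mol = 183.20 g.
This is the theoretical yield. Percent yield = 150.1 g / 183.20 g × 100% = 81.933%.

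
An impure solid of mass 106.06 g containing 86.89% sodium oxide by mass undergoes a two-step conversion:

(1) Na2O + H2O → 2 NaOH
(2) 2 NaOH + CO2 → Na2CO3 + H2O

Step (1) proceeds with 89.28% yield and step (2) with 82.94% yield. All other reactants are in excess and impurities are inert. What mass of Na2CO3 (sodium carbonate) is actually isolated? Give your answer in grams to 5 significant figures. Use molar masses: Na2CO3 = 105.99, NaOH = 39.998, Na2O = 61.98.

Pure Na2O = 106.06 × 0.8689 = 92.1555 g.
n(Na2O) = 92.1555 / 61.98 = 1.48686 mol.
Step 1 (Na2O:NaOH = 1:2): theoretical n(NaOH) = 2.97372 mol; at 89.28% yield, n(NaOH) = 2.65494 mol.
Step 2 (NaOH:Na2CO3 = 2:1): theoretical n(Na2CO3) = 1.32747 mol, so theoretical mass = 1.32747 × 105.99 = 140.698 g.
At 82.94% yield, actual mass of Na2CO3 = 140.698 × 0.8294 = 116.695 g.

116.70 g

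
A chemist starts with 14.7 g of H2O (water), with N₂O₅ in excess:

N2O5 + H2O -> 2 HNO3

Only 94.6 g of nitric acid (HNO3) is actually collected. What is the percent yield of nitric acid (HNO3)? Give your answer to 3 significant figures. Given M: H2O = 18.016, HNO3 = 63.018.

92.0 %

n(H2O) = 14.70 g / 18.016 g/mol = 0.8159 mol.
From the equation the H2O:HNO3 mole ratio is 1:2, so n(HNO3) = 0.8159 × 2/1 = 1.632 mol.
Mass of HNO3 = 1.632 mol × 63.018 g/mol = 102.8 g.
This is the theoretical yield. Percent yield = 94.6 g / 102.8 g × 100% = 91.99%.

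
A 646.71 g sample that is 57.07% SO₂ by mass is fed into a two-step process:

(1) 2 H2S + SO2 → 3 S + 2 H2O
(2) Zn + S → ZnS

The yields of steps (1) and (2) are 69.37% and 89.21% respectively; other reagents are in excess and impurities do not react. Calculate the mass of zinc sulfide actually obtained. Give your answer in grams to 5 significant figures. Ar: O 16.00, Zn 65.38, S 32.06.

Pure SO2 = 646.71 × 0.5707 = 369.077 g.
M(SO2) = 32.06 + 2(16.00) = 64.06 g/mol.
M(ZnS) = 65.38 + 32.06 = 97.44 g/mol.
n(SO2) = 369.077 / 64.06 = 5.76143 mol.
Step 1 (SO2:S = 1:3): theoretical n(S) = 17.2843 mol; at 69.37% yield, n(S) = 11.9901 mol.
Step 2 (S:ZnS = 1:1): theoretical n(ZnS) = 11.9901 mol, so theoretical mass = 11.9901 × 97.44 = 1168.32 g.
At 89.21% yield, actual mass of ZnS = 1168.32 × 0.8921 = 1042.26 g.

1042.3 g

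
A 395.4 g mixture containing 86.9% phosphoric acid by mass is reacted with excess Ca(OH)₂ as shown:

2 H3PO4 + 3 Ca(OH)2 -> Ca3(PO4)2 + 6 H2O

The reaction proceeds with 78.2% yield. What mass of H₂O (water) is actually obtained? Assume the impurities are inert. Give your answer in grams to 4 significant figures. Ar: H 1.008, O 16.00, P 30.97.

148.2 g

Pure H3PO4 available = 395.4 g × 0.869 = 343.60 g.
M(H3PO4) = 3(1.008) + 30.97 + 4(16.00) = 97.994 g/mol.
M(H2O) = 2(1.008) + 16.00 = 18.016 g/mol.
n(H3PO4) = 343.60 g / 97.994 g/mol = 3.5064 mol.
From the equation the H3PO4:H2O mole ratio is 2:6, so n(H2O) = 3.5064 × 6/2 = 10.519 mol.
Mass of H2O = 10.519 mol × 18.016 g/mol = 189.51 g.
Actual mass collected = 189.51 g × 0.782 = 148.20 g.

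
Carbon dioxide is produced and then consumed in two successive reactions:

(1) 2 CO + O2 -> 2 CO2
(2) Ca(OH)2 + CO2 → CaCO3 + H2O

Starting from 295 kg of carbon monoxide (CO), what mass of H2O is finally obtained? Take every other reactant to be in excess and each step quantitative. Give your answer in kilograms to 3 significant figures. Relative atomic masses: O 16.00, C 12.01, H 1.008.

190 kg

M(CO) = 12.01 + 16.00 = 28.01 g/mol.
M(H2O) = 2(1.008) + 16.00 = 18.016 g/mol.
295 kg = 295000 g.
n(CO) = 295000 / 28.01 = 10530 mol.
Step 1 gives a 2:2 ratio of CO to CO2, so n(CO2) = 10530 mol.
In step 2 the CO2:H2O ratio is 1:1, so n(H2O) = 10530 mol.
Mass of H2O = 10530 × 18.016 = 189700 g = 190 kg.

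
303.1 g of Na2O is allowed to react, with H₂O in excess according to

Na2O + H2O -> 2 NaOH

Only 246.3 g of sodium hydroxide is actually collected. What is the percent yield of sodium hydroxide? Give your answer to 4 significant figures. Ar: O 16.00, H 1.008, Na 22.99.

62.96 %

M(Na2O) = 2(22.99) + 16.00 = 61.98 g/mol.
M(NaOH) = 22.99 + 16.00 + 1.008 = 39.998 g/mol.
n(Na2O) = 303.10 g / 61.98 g/mol = 4.8903 mol.
From the equation the Na2O:NaOH mole ratio is 1:2, so n(NaOH) = 4.8903 × 2/1 = 9.7806 mol.
Mass of NaOH = 9.7806 mol × 39.998 g/mol = 391.20 g.
This is the theoretical yield. Percent yield = 246.3 g / 391.20 g × 100% = 62.960%.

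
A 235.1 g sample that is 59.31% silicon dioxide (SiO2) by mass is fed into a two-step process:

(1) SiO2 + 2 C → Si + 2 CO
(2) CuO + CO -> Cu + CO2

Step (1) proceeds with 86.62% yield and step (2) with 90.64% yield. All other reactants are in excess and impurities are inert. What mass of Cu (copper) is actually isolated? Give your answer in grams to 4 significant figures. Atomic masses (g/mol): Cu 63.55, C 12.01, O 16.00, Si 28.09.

231.6 g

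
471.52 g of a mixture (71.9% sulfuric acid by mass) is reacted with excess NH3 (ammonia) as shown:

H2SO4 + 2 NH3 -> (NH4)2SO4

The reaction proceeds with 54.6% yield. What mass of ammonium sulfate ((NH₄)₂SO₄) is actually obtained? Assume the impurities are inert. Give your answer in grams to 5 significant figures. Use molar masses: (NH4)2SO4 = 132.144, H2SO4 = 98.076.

Pure H2SO4 available = 471.52 g × 0.719 = 339.023 g.
n(H2SO4) = 339.023 g / 98.076 g/mol = 3.45674 mol.
From the equation the H2SO4:(NH4)2SO4 mole ratio is 1:1, so n((NH4)2SO4) = 3.45674 × 1/1 = 3.45674 mol.
Mass of (NH4)2SO4 = 3.45674 mol × 132.144 g/mol = 456.787 g.
Actual mass collected = 456.787 g × 0.546 = 249.406 g.

249.41 g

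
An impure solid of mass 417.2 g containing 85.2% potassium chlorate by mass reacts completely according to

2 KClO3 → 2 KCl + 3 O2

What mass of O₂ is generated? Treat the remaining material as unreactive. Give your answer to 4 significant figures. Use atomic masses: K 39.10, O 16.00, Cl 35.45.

Mass of pure KClO3 = 417.2 g × 0.852 = 355.45 g.
M(KClO3) = 39.10 + 35.45 + 3(16.00) = 122.55 g/mol.
M(O2) = 2(16.00) = 32.00 g/mol.
n(KClO3) = 355.45 g / 122.55 g/mol = 2.9005 mol.
From the equation the KClO3:O2 mole ratio is 2:3, so n(O2) = 2.9005 × 3/2 = 4.3507 mol.
Mass of O2 = 4.3507 mol × 32.00 g/mol = 139.22 g.

139.2 g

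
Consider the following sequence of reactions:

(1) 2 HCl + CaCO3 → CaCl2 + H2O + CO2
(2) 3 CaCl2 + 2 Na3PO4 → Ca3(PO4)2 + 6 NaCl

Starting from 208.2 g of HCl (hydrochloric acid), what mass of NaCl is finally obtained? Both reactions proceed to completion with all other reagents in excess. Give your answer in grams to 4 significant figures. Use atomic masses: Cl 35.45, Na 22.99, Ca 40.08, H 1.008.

333.7 g

M(HCl) = 1.008 + 35.45 = 36.458 g/mol.
M(NaCl) = 22.99 + 35.45 = 58.44 g/mol.
n(HCl) = 208.20 / 36.458 = 5.7107 mol.
Step 1 gives a 2:1 ratio of HCl to CaCl2, so n(CaCl2) = 2.8553 mol.
In step 2 the CaCl2:NaCl ratio is 3:6, so n(NaCl) = 5.7107 mol.
Mass of NaCl = 5.7107 × 58.44 = 333.73 g.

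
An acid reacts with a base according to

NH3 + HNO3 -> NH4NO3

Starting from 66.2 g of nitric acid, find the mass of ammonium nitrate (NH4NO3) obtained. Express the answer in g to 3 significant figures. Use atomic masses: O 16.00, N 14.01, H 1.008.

M(HNO3) = 1.008 + 14.01 + 3(16.00) = 63.018 g/mol.
M(NH4NO3) = 2(14.01) + 4(1.008) + 3(16.00) = 80.052 g/mol.
n(HNO3) = 66.20 g / 63.018 g/mol = 1.050 mol.
From the equation the HNO3:NH4NO3 mole ratio is 1:1, so n(NH4NO3) = 1.050 × 1/1 = 1.050 mol.
Mass of NH4NO3 = 1.050 mol × 80.052 g/mol = 84.09 g.

84.1 g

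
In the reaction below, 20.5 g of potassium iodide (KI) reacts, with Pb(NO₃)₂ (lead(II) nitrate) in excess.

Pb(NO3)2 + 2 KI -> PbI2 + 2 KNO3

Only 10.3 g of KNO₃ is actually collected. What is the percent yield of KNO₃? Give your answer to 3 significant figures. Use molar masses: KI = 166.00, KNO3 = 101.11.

n(KI) = 20.50 g / 166.00 g/mol = 0.1235 mol.
From the equation the KI:KNO3 mole ratio is 2:2, so n(KNO3) = 0.1235 × 2/2 = 0.1235 mol.
Mass of KNO3 = 0.1235 mol × 101.11 g/mol = 12.49 g.
This is the theoretical yield. Percent yield = 10.3 g / 12.49 g × 100% = 82.49%.

82.5 %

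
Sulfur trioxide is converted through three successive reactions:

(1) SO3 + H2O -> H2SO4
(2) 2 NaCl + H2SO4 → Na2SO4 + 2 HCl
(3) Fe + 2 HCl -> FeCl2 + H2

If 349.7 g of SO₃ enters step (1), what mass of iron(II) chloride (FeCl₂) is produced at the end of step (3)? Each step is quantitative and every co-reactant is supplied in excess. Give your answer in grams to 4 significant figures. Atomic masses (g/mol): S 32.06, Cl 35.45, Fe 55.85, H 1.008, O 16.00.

553.6 g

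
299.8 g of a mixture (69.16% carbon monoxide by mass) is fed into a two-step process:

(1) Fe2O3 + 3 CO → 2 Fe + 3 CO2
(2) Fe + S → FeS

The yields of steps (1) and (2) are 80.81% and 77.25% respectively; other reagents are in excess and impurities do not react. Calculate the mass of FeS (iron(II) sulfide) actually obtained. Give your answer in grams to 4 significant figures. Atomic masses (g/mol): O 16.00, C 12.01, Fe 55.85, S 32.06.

270.8 g

Pure CO = 299.8 × 0.6916 = 207.34 g.
M(CO) = 12.01 + 16.00 = 28.01 g/mol.
M(FeS) = 55.85 + 32.06 = 87.91 g/mol.
n(CO) = 207.34 / 28.01 = 7.4024 mol.
Step 1 (CO:Fe = 3:2): theoretical n(Fe) = 4.9349 mol; at 80.81% yield, n(Fe) = 3.9879 mol.
Step 2 (Fe:FeS = 1:1): theoretical n(FeS) = 3.9879 mol, so theoretical mass = 3.9879 × 87.91 = 350.58 g.
At 77.25% yield, actual mass of FeS = 350.58 × 0.7725 = 270.82 g.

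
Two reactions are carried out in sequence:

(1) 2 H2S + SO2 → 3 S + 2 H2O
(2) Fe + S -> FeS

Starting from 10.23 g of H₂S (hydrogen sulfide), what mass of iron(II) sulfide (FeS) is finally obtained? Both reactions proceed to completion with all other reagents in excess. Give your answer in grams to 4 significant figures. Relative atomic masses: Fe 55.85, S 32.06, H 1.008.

39.59 g

M(H2S) = 2(1.008) + 32.06 = 34.076 g/mol.
M(FeS) = 55.85 + 32.06 = 87.91 g/mol.
n(H2S) = 10.230 / 34.076 = 0.30021 mol.
Step 1 gives a 2:3 ratio of H2S to S, so n(S) = 0.45032 mol.
In step 2 the S:FeS ratio is 1:1, so n(FeS) = 0.45032 mol.
Mass of FeS = 0.45032 × 87.91 = 39.587 g.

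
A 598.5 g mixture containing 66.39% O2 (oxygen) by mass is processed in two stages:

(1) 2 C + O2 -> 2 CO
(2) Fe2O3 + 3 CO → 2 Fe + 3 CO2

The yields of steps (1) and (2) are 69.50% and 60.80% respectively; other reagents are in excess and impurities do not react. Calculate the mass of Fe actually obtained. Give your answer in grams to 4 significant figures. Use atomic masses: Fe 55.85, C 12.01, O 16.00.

Pure O2 = 598.5 × 0.6639 = 397.34 g.
M(O2) = 2(16.00) = 32.00 g/mol.
M(Fe) = 55.85 g/mol.
n(O2) = 397.34 / 32.00 = 12.417 mol.
Step 1 (O2:CO = 1:2): theoretical n(CO) = 24.834 mol; at 69.50% yield, n(CO) = 17.260 mol.
Step 2 (CO:Fe = 3:2): theoretical n(Fe) = 11.506 mol, so theoretical mass = 11.506 × 55.85 = 642.63 g.
At 60.80% yield, actual mass of Fe = 642.63 × 0.6080 = 390.72 g.

390.7 g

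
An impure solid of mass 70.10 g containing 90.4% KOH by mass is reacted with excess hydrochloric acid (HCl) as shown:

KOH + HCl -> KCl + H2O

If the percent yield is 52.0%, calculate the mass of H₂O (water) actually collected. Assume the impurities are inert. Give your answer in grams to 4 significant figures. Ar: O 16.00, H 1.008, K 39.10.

Pure KOH available = 70.10 g × 0.904 = 63.370 g.
M(KOH) = 39.10 + 16.00 + 1.008 = 56.108 g/mol.
M(H2O) = 2(1.008) + 16.00 = 18.016 g/mol.
n(KOH) = 63.370 g / 56.108 g/mol = 1.1294 mol.
From the equation the KOH:H2O mole ratio is 1:1, so n(H2O) = 1.1294 × 1/1 = 1.1294 mol.
Mass of H2O = 1.1294 mol × 18.016 g/mol = 20.348 g.
Actual mass collected = 20.348 g × 0.520 = 10.581 g.

10.58 g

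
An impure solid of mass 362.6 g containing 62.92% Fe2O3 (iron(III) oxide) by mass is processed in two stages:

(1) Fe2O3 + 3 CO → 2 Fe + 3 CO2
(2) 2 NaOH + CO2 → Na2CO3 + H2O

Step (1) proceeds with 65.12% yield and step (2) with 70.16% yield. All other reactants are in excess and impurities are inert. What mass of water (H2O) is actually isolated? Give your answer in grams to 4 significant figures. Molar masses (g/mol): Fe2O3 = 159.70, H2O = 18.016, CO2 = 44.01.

Pure Fe2O3 = 362.6 × 0.6292 = 228.15 g.
n(Fe2O3) = 228.15 / 159.70 = 1.4286 mol.
Step 1 (Fe2O3:CO2 = 1:3): theoretical n(CO2) = 4.2858 mol; at 65.12% yield, n(CO2) = 2.7909 mol.
Step 2 (CO2:H2O = 1:1): theoretical n(H2O) = 2.7909 mol, so theoretical mass = 2.7909 × 18.016 = 50.281 g.
At 70.16% yield, actual mass of H2O = 50.281 × 0.7016 = 35.277 g.

35.28 g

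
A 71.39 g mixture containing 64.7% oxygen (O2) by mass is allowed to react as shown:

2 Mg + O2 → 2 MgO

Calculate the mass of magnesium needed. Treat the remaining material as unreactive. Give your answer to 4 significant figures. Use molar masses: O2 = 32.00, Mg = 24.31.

Mass of pure O2 = 71.39 g × 0.647 = 46.189 g.
n(O2) = 46.189 g / 32.00 g/mol = 1.4434 mol.
From the equation the O2:Mg mole ratio is 1:2, so n(Mg) = 1.4434 × 2/1 = 2.8868 mol.
Mass of Mg = 2.8868 mol × 24.31 g/mol = 70.179 g.

70.18 g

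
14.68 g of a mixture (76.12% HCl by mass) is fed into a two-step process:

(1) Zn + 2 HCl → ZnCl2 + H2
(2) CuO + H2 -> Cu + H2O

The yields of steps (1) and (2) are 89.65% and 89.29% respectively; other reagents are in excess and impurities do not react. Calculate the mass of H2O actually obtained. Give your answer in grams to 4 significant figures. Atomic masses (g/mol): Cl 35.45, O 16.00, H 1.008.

Pure HCl = 14.68 × 0.7612 = 11.174 g.
M(HCl) = 1.008 + 35.45 = 36.458 g/mol.
M(H2O) = 2(1.008) + 16.00 = 18.016 g/mol.
n(HCl) = 11.174 / 36.458 = 0.30650 mol.
Step 1 (HCl:H2 = 2:1): theoretical n(H2) = 0.15325 mol; at 89.65% yield, n(H2) = 0.13739 mol.
Step 2 (H2:H2O = 1:1): theoretical n(H2O) = 0.13739 mol, so theoretical mass = 0.13739 × 18.016 = 2.4752 g.
At 89.29% yield, actual mass of H2O = 2.4752 × 0.8929 = 2.2101 g.

2.210 g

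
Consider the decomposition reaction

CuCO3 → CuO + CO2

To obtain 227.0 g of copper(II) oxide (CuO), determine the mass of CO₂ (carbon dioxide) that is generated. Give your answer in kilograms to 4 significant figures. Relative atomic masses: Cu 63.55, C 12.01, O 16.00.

M(CuO) = 63.55 + 16.00 = 79.55 g/mol.
M(CO2) = 12.01 + 2(16.00) = 44.01 g/mol.
n(CuO) = 227.00 g / 79.55 g/mol = 2.8536 mol.
From the equation the CuO:CO2 mole ratio is 1:1, so n(CO2) = 2.8536 × 1/1 = 2.8536 mol.
Mass of CO2 = 2.8536 mol × 44.01 g/mol = 125.58 g.
Converting to kg: 125.58 g = 0.1256 kg.

0.1256 kg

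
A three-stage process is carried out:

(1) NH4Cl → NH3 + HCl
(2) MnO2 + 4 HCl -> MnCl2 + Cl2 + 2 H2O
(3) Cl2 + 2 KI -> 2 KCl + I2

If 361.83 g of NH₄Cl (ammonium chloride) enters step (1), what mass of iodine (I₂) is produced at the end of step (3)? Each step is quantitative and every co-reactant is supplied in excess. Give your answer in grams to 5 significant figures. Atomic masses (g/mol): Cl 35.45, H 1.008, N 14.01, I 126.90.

429.19 g

M(NH4Cl) = 14.01 + 4(1.008) + 35.45 = 53.492 g/mol.
M(I2) = 2(126.90) = 253.80 g/mol.
n(NH4Cl) = 361.83 / 53.492 = 6.76419 mol.
Reaction (1): NH4Cl→HCl ratio 1:1 ⇒ n(HCl) = 6.76419 mol.
Reaction (2): HCl→Cl2 ratio 4:1 ⇒ n(Cl2) = 1.69105 mol.
Reaction (3): Cl2→I2 ratio 1:1 ⇒ n(I2) = 1.69105 mol.
Mass of I2 = 1.69105 × 253.80 = 429.188 g.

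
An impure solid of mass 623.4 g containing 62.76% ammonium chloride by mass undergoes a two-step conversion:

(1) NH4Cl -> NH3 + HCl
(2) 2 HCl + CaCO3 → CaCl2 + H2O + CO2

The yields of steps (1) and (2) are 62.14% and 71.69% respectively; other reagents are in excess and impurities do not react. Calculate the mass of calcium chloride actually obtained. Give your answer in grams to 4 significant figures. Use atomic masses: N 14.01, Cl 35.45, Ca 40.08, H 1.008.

Pure NH4Cl = 623.4 × 0.6276 = 391.25 g.
M(NH4Cl) = 14.01 + 4(1.008) + 35.45 = 53.492 g/mol.
M(CaCl2) = 40.08 + 2(35.45) = 110.98 g/mol.
n(NH4Cl) = 391.25 / 53.492 = 7.3141 mol.
Step 1 (NH4Cl:HCl = 1:1): theoretical n(HCl) = 7.3141 mol; at 62.14% yield, n(HCl) = 4.5450 mol.
Step 2 (HCl:CaCl2 = 2:1): theoretical n(CaCl2) = 2.2725 mol, so theoretical mass = 2.2725 × 110.98 = 252.20 g.
At 71.69% yield, actual mass of CaCl2 = 252.20 × 0.7169 = 180.80 g.

180.8 g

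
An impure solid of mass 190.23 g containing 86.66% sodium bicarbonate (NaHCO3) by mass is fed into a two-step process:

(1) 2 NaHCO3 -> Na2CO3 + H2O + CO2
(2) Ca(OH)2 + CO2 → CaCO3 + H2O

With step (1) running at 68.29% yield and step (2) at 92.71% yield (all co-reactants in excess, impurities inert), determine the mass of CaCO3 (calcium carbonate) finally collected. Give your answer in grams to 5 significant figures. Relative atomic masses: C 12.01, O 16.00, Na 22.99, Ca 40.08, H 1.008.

Pure NaHCO3 = 190.23 × 0.8666 = 164.853 g.
M(NaHCO3) = 22.99 + 1.008 + 12.01 + 3(16.00) = 84.008 g/mol.
M(CaCO3) = 40.08 + 12.01 + 3(16.00) = 100.09 g/mol.
n(NaHCO3) = 164.853 / 84.008 = 1.96235 mol.
Step 1 (NaHCO3:CO2 = 2:1): theoretical n(CO2) = 0.981176 mol; at 68.29% yield, n(CO2) = 0.670045 mol.
Step 2 (CO2:CaCO3 = 1:1): theoretical n(CaCO3) = 0.670045 mol, so theoretical mass = 0.670045 × 100.09 = 67.0648 g.
At 92.71% yield, actual mass of CaCO3 = 67.0648 × 0.9271 = 62.1758 g.

62.176 g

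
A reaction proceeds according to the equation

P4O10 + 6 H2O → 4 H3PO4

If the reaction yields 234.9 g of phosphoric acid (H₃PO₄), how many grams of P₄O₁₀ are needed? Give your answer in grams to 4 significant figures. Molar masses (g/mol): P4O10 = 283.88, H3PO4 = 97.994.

n(H3PO4) = 234.90 g / 97.994 g/mol = 2.3971 mol.
From the equation the H3PO4:P4O10 mole ratio is 4:1, so n(P4O10) = 2.3971 × 1/4 = 0.59927 mol.
Mass of P4O10 = 0.59927 mol × 283.88 g/mol = 170.12 g.

170.1 g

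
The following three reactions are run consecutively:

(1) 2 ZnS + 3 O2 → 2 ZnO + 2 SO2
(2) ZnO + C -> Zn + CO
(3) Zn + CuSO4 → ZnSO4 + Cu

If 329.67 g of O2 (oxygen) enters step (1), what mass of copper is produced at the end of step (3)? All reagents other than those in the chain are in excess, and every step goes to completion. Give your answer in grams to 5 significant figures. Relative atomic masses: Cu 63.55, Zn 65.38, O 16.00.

436.47 g

M(O2) = 2(16.00) = 32.00 g/mol.
M(Cu) = 63.55 g/mol.
n(O2) = 329.67 / 32.00 = 10.3022 mol.
Reaction (1): O2→ZnO ratio 3:2 ⇒ n(ZnO) = 6.86813 mol.
Reaction (2): ZnO→Zn ratio 1:1 ⇒ n(Zn) = 6.86813 mol.
Reaction (3): Zn→Cu ratio 1:1 ⇒ n(Cu) = 6.86813 mol.
Mass of Cu = 6.86813 × 63.55 = 436.469 g.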